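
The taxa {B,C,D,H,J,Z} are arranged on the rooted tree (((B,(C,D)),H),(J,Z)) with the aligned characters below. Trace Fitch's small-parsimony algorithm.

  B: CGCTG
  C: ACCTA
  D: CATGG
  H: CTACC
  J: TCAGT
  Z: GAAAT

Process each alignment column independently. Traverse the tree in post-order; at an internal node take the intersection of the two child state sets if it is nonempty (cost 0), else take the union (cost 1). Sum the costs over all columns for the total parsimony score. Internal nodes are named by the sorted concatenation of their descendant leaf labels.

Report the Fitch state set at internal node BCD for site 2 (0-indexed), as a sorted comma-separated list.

C

[col 0] CD: children C:{A}, D:{C} ∪→ {A,C}; cost 1
[col 0] BCD: children B:{C}, CD:{A,C} ∩→ {C}; cost 0
[col 0] BCDH: children BCD:{C}, H:{C} ∩→ {C}; cost 0
[col 0] JZ: children J:{T}, Z:{G} ∪→ {G,T}; cost 1
[col 0] BCDHJZ: children BCDH:{C}, JZ:{G,T} ∪→ {C,G,T}; cost 1
[col 1] CD: children C:{C}, D:{A} ∪→ {A,C}; cost 1
[col 1] BCD: children B:{G}, CD:{A,C} ∪→ {A,C,G}; cost 1
[col 1] BCDH: children BCD:{A,C,G}, H:{T} ∪→ {A,C,G,T}; cost 1
[col 1] JZ: children J:{C}, Z:{A} ∪→ {A,C}; cost 1
[col 1] BCDHJZ: children BCDH:{A,C,G,T}, JZ:{A,C} ∩→ {A,C}; cost 0
[col 2] CD: children C:{C}, D:{T} ∪→ {C,T}; cost 1
[col 2] BCD: children B:{C}, CD:{C,T} ∩→ {C}; cost 0
[col 2] BCDH: children BCD:{C}, H:{A} ∪→ {A,C}; cost 1
[col 2] JZ: children J:{A}, Z:{A} ∩→ {A}; cost 0
[col 2] BCDHJZ: children BCDH:{A,C}, JZ:{A} ∩→ {A}; cost 0
[col 3] CD: children C:{T}, D:{G} ∪→ {G,T}; cost 1
[col 3] BCD: children B:{T}, CD:{G,T} ∩→ {T}; cost 0
[col 3] BCDH: children BCD:{T}, H:{C} ∪→ {C,T}; cost 1
[col 3] JZ: children J:{G}, Z:{A} ∪→ {A,G}; cost 1
[col 3] BCDHJZ: children BCDH:{C,T}, JZ:{A,G} ∪→ {A,C,G,T}; cost 1
[col 4] CD: children C:{A}, D:{G} ∪→ {A,G}; cost 1
[col 4] BCD: children B:{G}, CD:{A,G} ∩→ {G}; cost 0
[col 4] BCDH: children BCD:{G}, H:{C} ∪→ {C,G}; cost 1
[col 4] JZ: children J:{T}, Z:{T} ∩→ {T}; cost 0
[col 4] BCDHJZ: children BCDH:{C,G}, JZ:{T} ∪→ {C,G,T}; cost 1
per-site changes: [3, 4, 2, 4, 3]; total = 16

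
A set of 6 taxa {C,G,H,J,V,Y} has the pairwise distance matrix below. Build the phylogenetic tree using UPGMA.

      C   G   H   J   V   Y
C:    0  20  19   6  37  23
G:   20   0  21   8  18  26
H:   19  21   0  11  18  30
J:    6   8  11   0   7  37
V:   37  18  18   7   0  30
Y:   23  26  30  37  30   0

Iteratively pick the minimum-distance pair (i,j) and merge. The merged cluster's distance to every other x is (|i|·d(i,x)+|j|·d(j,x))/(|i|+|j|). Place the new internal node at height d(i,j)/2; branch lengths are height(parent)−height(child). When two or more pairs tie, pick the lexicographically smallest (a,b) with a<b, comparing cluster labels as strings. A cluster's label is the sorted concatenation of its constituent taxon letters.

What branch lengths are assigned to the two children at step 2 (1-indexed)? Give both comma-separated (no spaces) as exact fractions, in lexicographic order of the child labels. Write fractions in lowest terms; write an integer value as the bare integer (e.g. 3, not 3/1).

4,7

1. join C+J (d=6) ⇒ CJ; edges |C|=3, |J|=3
  updated: d(CJ,G)=14, d(CJ,H)=15, d(CJ,V)=22, d(CJ,Y)=30
2. join CJ+G (d=14) ⇒ CGJ; edges |CJ|=4, |G|=7
  updated: d(CGJ,H)=17, d(CGJ,V)=62/3, d(CGJ,Y)=86/3
3. join CGJ+H (d=17) ⇒ CGHJ; edges |CGJ|=3/2, |H|=17/2
  updated: d(CGHJ,V)=20, d(CGHJ,Y)=29
4. join CGHJ+V (d=20) ⇒ CGHJV; edges |CGHJ|=3/2, |V|=10
  updated: d(CGHJV,Y)=146/5
5. join CGHJV+Y (d=146/5) ⇒ CGHJVY; edges |CGHJV|=23/5, |Y|=73/5
final tree: (((((C:3,J:3):4,G:7):3/2,H:17/2):3/2,V:10):23/5,Y:73/5)
total length: 577/10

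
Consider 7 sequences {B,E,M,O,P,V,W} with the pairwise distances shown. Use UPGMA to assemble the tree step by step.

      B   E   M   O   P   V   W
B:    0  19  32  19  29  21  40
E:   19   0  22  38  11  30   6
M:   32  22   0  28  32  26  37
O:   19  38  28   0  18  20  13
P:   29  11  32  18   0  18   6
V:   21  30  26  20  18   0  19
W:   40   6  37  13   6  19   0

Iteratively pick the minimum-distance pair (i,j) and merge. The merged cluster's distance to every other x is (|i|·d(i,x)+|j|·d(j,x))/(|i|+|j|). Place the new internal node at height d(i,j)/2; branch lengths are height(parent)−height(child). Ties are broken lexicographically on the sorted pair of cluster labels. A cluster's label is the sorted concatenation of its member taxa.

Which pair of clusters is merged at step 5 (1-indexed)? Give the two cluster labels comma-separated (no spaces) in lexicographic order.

iteration 1: select E,W (d=6); attach at lengths (3, 3); label the merged cluster EW
  updated: d(B,EW)=59/2, d(EW,M)=59/2, d(EW,O)=51/2, d(EW,P)=17/2, d(EW,V)=49/2
iteration 2: select EW,P (d=17/2); attach at lengths (5/4, 17/4); label the merged cluster EPW
  updated: d(B,EPW)=88/3, d(EPW,M)=91/3, d(EPW,O)=23, d(EPW,V)=67/3
iteration 3: select B,O (d=19); attach at lengths (19/2, 19/2); label the merged cluster BO
  updated: d(BO,EPW)=157/6, d(BO,M)=30, d(BO,V)=41/2
iteration 4: select BO,V (d=41/2); attach at lengths (3/4, 41/4); label the merged cluster BOV
  updated: d(BOV,EPW)=224/9, d(BOV,M)=86/3
iteration 5: select BOV,EPW (d=224/9); attach at lengths (79/36, 295/36); label the merged cluster BEOPVW
  updated: d(BEOPVW,M)=59/2
iteration 6: select BEOPVW,M (d=59/2); attach at lengths (83/36, 59/4); label the merged cluster BEMOPVW
final tree: ((((B:19/2,O:19/2):3/4,V:41/4):79/36,((E:3,W:3):5/4,P:17/4):295/36):83/36,M:59/4)
total length: 1241/18

BOV,EPW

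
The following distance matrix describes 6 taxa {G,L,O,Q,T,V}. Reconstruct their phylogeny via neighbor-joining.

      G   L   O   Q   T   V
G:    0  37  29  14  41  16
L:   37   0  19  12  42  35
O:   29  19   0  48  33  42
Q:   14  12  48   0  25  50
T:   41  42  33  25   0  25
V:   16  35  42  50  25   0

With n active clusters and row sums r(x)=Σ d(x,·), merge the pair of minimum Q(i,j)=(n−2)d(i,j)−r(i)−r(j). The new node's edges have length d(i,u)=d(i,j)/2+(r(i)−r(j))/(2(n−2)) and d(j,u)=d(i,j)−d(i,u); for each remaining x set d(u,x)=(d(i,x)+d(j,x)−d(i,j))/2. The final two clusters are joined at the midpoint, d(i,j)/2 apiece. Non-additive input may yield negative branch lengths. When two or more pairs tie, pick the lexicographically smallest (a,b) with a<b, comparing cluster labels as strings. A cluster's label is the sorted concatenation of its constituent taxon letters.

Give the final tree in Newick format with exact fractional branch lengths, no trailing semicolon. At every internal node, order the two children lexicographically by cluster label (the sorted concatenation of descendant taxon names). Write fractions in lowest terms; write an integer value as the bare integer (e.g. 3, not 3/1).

step 1: merge (L,Q) at d=12, Q=-246; branch lengths L→11/2, Q→13/2; new cluster LQ
  updated: d(G,LQ)=39/2, d(LQ,O)=55/2, d(LQ,T)=55/2, d(LQ,V)=73/2
step 2: merge (G,V) at d=16, Q=-177; branch lengths G→17/3, V→31/3; new cluster GV
  updated: d(GV,LQ)=20, d(GV,O)=55/2, d(GV,T)=25
step 3: merge (GV,T) at d=25, Q=-108; branch lengths GV→37/4, T→63/4; new cluster GTV
  updated: d(GTV,LQ)=45/4, d(GTV,O)=71/4
step 4: merge (GTV,LQ) at d=45/4, Q=-113/2; branch lengths GTV→3/4, LQ→21/2; new cluster GLQTV
  updated: d(GLQTV,O)=17
step 5: merge (GLQTV,O) at d=17; branch lengths GLQTV→17/2, O→17/2; new cluster GLOQTV
final tree: ((((G:17/3,V:31/3):37/4,T:63/4):3/4,(L:11/2,Q:13/2):21/2):17/2,O:17/2)
total length: 325/4

((((G:17/3,V:31/3):37/4,T:63/4):3/4,(L:11/2,Q:13/2):21/2):17/2,O:17/2)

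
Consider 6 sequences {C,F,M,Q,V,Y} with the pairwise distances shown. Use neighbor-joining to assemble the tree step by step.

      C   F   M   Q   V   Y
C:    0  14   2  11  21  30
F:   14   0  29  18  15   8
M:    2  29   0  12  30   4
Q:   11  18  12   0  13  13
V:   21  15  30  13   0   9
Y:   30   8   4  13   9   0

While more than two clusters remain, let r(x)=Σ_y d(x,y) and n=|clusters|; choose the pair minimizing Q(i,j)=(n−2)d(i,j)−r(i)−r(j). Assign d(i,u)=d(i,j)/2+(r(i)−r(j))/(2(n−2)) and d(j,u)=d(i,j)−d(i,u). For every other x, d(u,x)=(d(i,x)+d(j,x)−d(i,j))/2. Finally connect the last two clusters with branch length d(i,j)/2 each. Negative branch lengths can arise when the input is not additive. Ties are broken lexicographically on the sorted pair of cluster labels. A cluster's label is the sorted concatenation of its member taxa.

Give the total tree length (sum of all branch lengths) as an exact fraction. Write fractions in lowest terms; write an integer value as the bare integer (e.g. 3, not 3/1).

1. join C+M (d=2, Q=-147) ⇒ CM; edges |C|=9/8, |M|=7/8
  updated: d(CM,F)=41/2, d(CM,Q)=21/2, d(CM,V)=49/2, d(CM,Y)=16
2. join CM+Q (d=21/2, Q=-189/2) ⇒ CMQ; edges |CM|=97/12, |Q|=29/12
  updated: d(CMQ,F)=14, d(CMQ,V)=27/2, d(CMQ,Y)=37/4
3. join CMQ+V (d=27/2, Q=-189/4) ⇒ CMQV; edges |CMQ|=105/16, |V|=111/16
  updated: d(CMQV,F)=31/4, d(CMQV,Y)=19/8
4. join CMQV+F (d=31/4, Q=-145/8) ⇒ CFMQV; edges |CMQV|=17/16, |F|=107/16
  updated: d(CFMQV,Y)=21/16
5. join CFMQV+Y (d=21/16) ⇒ CFMQVY; edges |CFMQV|=21/32, |Y|=21/32
final tree: (((((C:9/8,M:7/8):97/12,Q:29/12):105/16,V:111/16):17/16,F:107/16):21/32,Y:21/32)
total length: 561/16

561/16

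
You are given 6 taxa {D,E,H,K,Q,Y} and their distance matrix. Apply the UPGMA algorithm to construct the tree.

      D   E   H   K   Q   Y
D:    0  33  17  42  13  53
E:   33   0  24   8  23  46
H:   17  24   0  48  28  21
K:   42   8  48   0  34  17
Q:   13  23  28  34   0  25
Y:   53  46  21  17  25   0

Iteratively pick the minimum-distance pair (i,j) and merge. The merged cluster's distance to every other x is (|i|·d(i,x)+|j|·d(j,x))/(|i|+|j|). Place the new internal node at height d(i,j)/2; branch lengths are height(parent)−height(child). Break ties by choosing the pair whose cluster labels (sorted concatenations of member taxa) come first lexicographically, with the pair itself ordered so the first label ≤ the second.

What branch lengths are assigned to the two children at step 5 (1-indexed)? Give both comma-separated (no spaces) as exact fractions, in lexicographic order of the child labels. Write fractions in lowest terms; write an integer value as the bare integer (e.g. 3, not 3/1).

1. join E+K (d=8) ⇒ EK; edges |E|=4, |K|=4
  updated: d(D,EK)=75/2, d(EK,H)=36, d(EK,Q)=57/2, d(EK,Y)=63/2
2. join D+Q (d=13) ⇒ DQ; edges |D|=13/2, |Q|=13/2
  updated: d(DQ,EK)=33, d(DQ,H)=45/2, d(DQ,Y)=39
3. join H+Y (d=21) ⇒ HY; edges |H|=21/2, |Y|=21/2
  updated: d(DQ,HY)=123/4, d(EK,HY)=135/4
4. join DQ+HY (d=123/4) ⇒ DHQY; edges |DQ|=71/8, |HY|=39/8
  updated: d(DHQY,EK)=267/8
5. join DHQY+EK (d=267/8) ⇒ DEHKQY; edges |DHQY|=21/16, |EK|=203/16
final tree: (((D:13/2,Q:13/2):71/8,(H:21/2,Y:21/2):39/8):21/16,(E:4,K:4):203/16)
total length: 279/4

21/16,203/16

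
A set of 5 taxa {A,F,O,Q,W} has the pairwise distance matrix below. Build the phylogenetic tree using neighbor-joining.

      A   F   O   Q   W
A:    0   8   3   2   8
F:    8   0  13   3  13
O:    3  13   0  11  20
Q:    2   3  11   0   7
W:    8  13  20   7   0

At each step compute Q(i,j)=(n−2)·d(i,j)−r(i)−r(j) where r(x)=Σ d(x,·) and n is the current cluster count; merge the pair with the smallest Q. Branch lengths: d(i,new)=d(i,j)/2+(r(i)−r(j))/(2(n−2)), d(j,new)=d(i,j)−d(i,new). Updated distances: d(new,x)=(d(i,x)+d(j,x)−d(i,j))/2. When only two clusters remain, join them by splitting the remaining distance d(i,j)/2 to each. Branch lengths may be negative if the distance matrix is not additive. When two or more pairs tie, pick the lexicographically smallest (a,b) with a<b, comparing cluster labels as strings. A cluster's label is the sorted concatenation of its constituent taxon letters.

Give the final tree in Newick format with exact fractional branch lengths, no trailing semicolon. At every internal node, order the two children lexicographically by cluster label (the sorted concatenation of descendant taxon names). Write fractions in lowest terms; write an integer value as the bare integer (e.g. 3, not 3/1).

step 1: merge (A,O) at d=3, Q=-59; branch lengths A→-17/6, O→35/6; new cluster AO
  updated: d(AO,F)=9, d(AO,Q)=5, d(AO,W)=25/2
step 2: merge (AO,W) at d=25/2, Q=-34; branch lengths AO→19/4, W→31/4; new cluster AOW
  updated: d(AOW,F)=19/4, d(AOW,Q)=-1/4
step 3: merge (AOW,F) at d=19/4, Q=-15/2; branch lengths AOW→3/4, F→4; new cluster AFOW
  updated: d(AFOW,Q)=-1
step 4: merge (AFOW,Q) at d=-1; branch lengths AFOW→-1/2, Q→-1/2; new cluster AFOQW
final tree: ((((A:-17/6,O:35/6):19/4,W:31/4):3/4,F:4):-1/2,Q:-1/2)
total length: 77/4

((((A:-17/6,O:35/6):19/4,W:31/4):3/4,F:4):-1/2,Q:-1/2)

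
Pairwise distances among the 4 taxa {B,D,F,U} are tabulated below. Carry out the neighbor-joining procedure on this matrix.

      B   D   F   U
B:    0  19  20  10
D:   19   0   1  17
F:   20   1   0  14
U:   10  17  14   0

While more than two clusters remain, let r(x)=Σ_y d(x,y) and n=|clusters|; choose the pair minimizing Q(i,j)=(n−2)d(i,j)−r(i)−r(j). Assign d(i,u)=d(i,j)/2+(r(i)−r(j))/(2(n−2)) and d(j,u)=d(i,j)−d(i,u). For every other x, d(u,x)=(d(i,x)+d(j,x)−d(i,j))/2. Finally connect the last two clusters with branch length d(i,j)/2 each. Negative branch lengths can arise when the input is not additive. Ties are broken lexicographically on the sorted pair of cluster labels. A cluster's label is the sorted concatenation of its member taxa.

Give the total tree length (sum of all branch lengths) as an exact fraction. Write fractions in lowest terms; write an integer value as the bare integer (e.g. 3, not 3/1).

23

step 1: merge (B,U) at d=10, Q=-70; branch lengths B→7, U→3; new cluster BU
  updated: d(BU,D)=13, d(BU,F)=12
step 2: merge (BU,D) at d=13, Q=-26; branch lengths BU→12, D→1; new cluster BDU
  updated: d(BDU,F)=0
step 3: merge (BDU,F) at d=0; branch lengths BDU→0, F→0; new cluster BDFU
final tree: (((B:7,U:3):12,D:1):0,F:0)
total length: 23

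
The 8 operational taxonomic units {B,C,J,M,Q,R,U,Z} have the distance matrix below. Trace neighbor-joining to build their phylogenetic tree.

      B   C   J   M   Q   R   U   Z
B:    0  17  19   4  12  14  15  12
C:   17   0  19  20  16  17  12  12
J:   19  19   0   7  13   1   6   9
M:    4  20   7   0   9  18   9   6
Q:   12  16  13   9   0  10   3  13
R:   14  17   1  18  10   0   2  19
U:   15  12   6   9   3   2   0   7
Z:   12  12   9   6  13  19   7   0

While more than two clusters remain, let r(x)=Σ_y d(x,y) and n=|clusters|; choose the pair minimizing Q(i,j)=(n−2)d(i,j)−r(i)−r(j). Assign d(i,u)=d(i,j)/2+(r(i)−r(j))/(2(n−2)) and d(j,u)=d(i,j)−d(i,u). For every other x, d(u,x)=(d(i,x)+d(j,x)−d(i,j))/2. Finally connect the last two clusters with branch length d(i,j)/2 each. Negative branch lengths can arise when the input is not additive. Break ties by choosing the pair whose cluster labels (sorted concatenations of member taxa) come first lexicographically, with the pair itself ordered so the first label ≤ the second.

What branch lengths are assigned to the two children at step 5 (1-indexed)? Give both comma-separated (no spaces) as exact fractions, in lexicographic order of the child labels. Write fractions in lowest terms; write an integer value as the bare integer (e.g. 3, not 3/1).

step 1: merge (J,R) at d=1, Q=-149; branch lengths J→-1/12, R→13/12; new cluster JR
  updated: d(B,JR)=16, d(C,JR)=35/2, d(JR,M)=12, d(JR,Q)=11, d(JR,U)=7/2, d(JR,Z)=27/2
step 2: merge (B,M) at d=4, Q=-116; branch lengths B→18/5, M→2/5; new cluster BM
  updated: d(BM,C)=33/2, d(BM,JR)=12, d(BM,Q)=17/2, d(BM,U)=10, d(BM,Z)=7
step 3: merge (JR,U) at d=7/2, Q=-79; branch lengths JR→9/2, U→-1; new cluster JRU
  updated: d(BM,JRU)=37/4, d(C,JRU)=13, d(JRU,Q)=21/4, d(JRU,Z)=17/2
step 4: merge (JRU,Q) at d=21/4, Q=-63; branch lengths JRU→3/2, Q→15/4; new cluster JQRU
  updated: d(BM,JQRU)=25/4, d(C,JQRU)=95/8, d(JQRU,Z)=65/8
step 5: merge (BM,JQRU) at d=25/4, Q=-87/2; branch lengths BM→4, JQRU→9/4; new cluster BJMQRU
  updated: d(BJMQRU,C)=177/16, d(BJMQRU,Z)=71/16
step 6: merge (BJMQRU,C) at d=177/16, Q=-55/2; branch lengths BJMQRU→7/4, C→149/16; new cluster BCJMQRU
  updated: d(BCJMQRU,Z)=43/16
step 7: merge (BCJMQRU,Z) at d=43/16; branch lengths BCJMQRU→43/32, Z→43/32; new cluster BCJMQRUZ
final tree: ((((B:18/5,M:2/5):4,(((J:-1/12,R:13/12):9/2,U:-1):3/2,Q:15/4):9/4):7/4,C:149/16):43/32,Z:43/32)
total length: 135/4

4,9/4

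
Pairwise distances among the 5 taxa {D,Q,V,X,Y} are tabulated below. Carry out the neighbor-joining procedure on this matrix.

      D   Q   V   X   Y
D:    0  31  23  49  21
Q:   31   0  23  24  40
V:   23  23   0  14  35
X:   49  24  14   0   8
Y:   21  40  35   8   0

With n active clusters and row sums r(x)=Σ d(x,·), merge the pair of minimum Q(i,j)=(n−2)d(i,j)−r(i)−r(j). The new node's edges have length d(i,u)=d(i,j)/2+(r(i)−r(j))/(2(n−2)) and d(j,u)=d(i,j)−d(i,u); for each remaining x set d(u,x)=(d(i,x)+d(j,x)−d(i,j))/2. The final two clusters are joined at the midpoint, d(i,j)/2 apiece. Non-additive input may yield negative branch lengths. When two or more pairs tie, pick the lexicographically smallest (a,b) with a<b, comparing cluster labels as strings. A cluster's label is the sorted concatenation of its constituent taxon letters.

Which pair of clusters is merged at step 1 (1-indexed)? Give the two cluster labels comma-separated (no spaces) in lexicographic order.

X,Y

iteration 1: select X,Y (d=8, Q=-175); attach at lengths (5/2, 11/2); label the merged cluster XY
  updated: d(D,XY)=31, d(Q,XY)=28, d(V,XY)=41/2
iteration 2: select D,V (d=23, Q=-211/2); attach at lengths (129/8, 55/8); label the merged cluster DV
  updated: d(DV,Q)=31/2, d(DV,XY)=57/4
iteration 3: select DV,Q (d=31/2, Q=-231/4); attach at lengths (7/8, 117/8); label the merged cluster DQV
  updated: d(DQV,XY)=107/8
iteration 4: select DQV,XY (d=107/8); attach at lengths (107/16, 107/16); label the merged cluster DQVXY
final tree: (((D:129/8,V:55/8):7/8,Q:117/8):107/16,(X:5/2,Y:11/2):107/16)
total length: 479/8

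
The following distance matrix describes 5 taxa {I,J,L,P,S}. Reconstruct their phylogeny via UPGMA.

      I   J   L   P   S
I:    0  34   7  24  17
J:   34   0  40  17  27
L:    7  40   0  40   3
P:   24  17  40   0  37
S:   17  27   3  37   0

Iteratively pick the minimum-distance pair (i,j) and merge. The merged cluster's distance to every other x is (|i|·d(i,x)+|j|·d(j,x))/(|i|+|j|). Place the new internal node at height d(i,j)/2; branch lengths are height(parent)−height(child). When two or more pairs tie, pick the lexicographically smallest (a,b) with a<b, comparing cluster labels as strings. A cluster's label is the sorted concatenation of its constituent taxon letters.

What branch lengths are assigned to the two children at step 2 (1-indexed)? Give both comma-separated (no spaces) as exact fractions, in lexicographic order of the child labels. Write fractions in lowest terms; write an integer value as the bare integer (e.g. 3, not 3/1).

step 1: merge (L,S) at d=3; branch lengths L→3/2, S→3/2; new cluster LS
  updated: d(I,LS)=12, d(J,LS)=67/2, d(LS,P)=77/2
step 2: merge (I,LS) at d=12; branch lengths I→6, LS→9/2; new cluster ILS
  updated: d(ILS,J)=101/3, d(ILS,P)=101/3
step 3: merge (J,P) at d=17; branch lengths J→17/2, P→17/2; new cluster JP
  updated: d(ILS,JP)=101/3
step 4: merge (ILS,JP) at d=101/3; branch lengths ILS→65/6, JP→25/3; new cluster IJLPS
final tree: ((I:6,(L:3/2,S:3/2):9/2):65/6,(J:17/2,P:17/2):25/3)
total length: 149/3

6,9/2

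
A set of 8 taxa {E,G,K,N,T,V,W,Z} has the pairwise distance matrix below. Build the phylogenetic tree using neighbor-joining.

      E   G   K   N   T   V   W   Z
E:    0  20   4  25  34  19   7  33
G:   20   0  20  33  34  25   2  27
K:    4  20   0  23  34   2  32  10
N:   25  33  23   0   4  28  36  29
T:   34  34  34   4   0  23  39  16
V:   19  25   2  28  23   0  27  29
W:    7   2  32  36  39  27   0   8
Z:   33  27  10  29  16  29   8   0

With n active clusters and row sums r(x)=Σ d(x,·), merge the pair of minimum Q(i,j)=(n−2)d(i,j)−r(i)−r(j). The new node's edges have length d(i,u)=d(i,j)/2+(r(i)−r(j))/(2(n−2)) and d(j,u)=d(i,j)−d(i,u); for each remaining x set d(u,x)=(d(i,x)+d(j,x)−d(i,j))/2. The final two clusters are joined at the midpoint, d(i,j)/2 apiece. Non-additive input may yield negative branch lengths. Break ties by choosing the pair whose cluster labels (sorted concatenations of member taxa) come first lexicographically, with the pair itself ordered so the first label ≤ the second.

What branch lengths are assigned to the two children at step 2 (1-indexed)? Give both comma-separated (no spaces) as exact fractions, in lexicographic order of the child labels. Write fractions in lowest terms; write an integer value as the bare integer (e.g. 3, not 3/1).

12/5,-2/5

iteration 1: select N,T (d=4, Q=-338); attach at lengths (3/2, 5/2); label the merged cluster NT
  updated: d(E,NT)=55/2, d(G,NT)=63/2, d(K,NT)=53/2, d(NT,V)=47/2, d(NT,W)=71/2, d(NT,Z)=41/2
iteration 2: select G,W (d=2, Q=-227); attach at lengths (12/5, -2/5); label the merged cluster GW
  updated: d(E,GW)=25/2, d(GW,K)=25, d(GW,NT)=65/2, d(GW,V)=25, d(GW,Z)=33/2
iteration 3: select K,V (d=2, Q=-158); attach at lengths (-23/8, 39/8); label the merged cluster KV
  updated: d(E,KV)=21/2, d(GW,KV)=24, d(KV,NT)=24, d(KV,Z)=37/2
iteration 4: select E,GW (d=25/2, Q=-263/2); attach at lengths (71/12, 79/12); label the merged cluster EGW
  updated: d(EGW,KV)=11, d(EGW,NT)=95/4, d(EGW,Z)=37/2
iteration 5: select EGW,KV (d=11, Q=-339/4); attach at lengths (87/16, 89/16); label the merged cluster EGKVW
  updated: d(EGKVW,NT)=147/8, d(EGKVW,Z)=13
iteration 6: select EGKVW,NT (d=147/8, Q=-415/8); attach at lengths (87/16, 207/16); label the merged cluster EGKNTVW
  updated: d(EGKNTVW,Z)=121/16
iteration 7: select EGKNTVW,Z (d=121/16); attach at lengths (121/32, 121/32); label the merged cluster EGKNTVWZ
final tree: ((((E:71/12,(G:12/5,W:-2/5):79/12):87/16,(K:-23/8,V:39/8):89/16):87/16,(N:3/2,T:5/2):207/16):121/32,Z:121/32)
total length: 919/16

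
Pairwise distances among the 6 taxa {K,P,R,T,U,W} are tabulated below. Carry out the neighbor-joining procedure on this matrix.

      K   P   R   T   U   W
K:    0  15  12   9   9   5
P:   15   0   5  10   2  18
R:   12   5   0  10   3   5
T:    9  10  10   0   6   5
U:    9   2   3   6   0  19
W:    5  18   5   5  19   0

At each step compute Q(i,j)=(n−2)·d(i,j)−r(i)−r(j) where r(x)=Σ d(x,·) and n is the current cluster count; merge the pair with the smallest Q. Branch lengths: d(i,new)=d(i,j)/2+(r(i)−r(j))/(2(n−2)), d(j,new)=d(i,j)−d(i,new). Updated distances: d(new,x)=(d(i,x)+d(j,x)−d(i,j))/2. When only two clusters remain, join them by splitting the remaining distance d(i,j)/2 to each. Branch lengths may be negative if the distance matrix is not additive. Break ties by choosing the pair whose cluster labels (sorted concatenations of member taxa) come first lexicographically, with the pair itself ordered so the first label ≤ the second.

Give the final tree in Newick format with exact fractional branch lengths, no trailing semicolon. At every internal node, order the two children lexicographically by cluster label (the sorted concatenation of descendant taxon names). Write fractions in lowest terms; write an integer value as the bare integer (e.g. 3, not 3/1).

step 1: merge (K,W) at d=5, Q=-82; branch lengths K→9/4, W→11/4; new cluster KW
  updated: d(KW,P)=14, d(KW,R)=6, d(KW,T)=9/2, d(KW,U)=23/2
step 2: merge (KW,T) at d=9/2, Q=-53; branch lengths KW→19/6, T→4/3; new cluster KTW
  updated: d(KTW,P)=39/4, d(KTW,R)=23/4, d(KTW,U)=13/2
step 3: merge (KTW,R) at d=23/4, Q=-97/4; branch lengths KTW→79/16, R→13/16; new cluster KRTW
  updated: d(KRTW,P)=9/2, d(KRTW,U)=15/8
step 4: merge (KRTW,P) at d=9/2, Q=-67/8; branch lengths KRTW→35/16, P→37/16; new cluster KPRTW
  updated: d(KPRTW,U)=-5/16
step 5: merge (KPRTW,U) at d=-5/16; branch lengths KPRTW→-5/32, U→-5/32; new cluster KPRTUW
final tree: (((((K:9/4,W:11/4):19/6,T:4/3):79/16,R:13/16):35/16,P:37/16):-5/32,U:-5/32)
total length: 311/16

(((((K:9/4,W:11/4):19/6,T:4/3):79/16,R:13/16):35/16,P:37/16):-5/32,U:-5/32)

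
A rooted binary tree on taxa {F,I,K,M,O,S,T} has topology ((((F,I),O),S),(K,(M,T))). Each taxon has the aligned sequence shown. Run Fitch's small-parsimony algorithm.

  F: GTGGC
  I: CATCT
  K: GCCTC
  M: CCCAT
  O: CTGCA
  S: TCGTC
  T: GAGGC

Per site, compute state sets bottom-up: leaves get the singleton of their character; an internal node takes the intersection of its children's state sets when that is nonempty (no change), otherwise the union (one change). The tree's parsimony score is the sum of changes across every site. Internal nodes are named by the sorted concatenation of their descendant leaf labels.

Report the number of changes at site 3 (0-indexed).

4

FI@0: {G} ∪ {C} = {C,G} (union, +1)
FIO@0: {C,G} ∩ {C} = {C} (intersection, +0)
FIOS@0: {C} ∪ {T} = {C,T} (union, +1)
MT@0: {C} ∪ {G} = {C,G} (union, +1)
KMT@0: {G} ∩ {C,G} = {G} (intersection, +0)
FIKMOST@0: {C,T} ∪ {G} = {C,G,T} (union, +1)
FI@1: {T} ∪ {A} = {A,T} (union, +1)
FIO@1: {A,T} ∩ {T} = {T} (intersection, +0)
FIOS@1: {T} ∪ {C} = {C,T} (union, +1)
MT@1: {C} ∪ {A} = {A,C} (union, +1)
KMT@1: {C} ∩ {A,C} = {C} (intersection, +0)
FIKMOST@1: {C,T} ∩ {C} = {C} (intersection, +0)
FI@2: {G} ∪ {T} = {G,T} (union, +1)
FIO@2: {G,T} ∩ {G} = {G} (intersection, +0)
FIOS@2: {G} ∩ {G} = {G} (intersection, +0)
MT@2: {C} ∪ {G} = {C,G} (union, +1)
KMT@2: {C} ∩ {C,G} = {C} (intersection, +0)
FIKMOST@2: {G} ∪ {C} = {C,G} (union, +1)
FI@3: {G} ∪ {C} = {C,G} (union, +1)
FIO@3: {C,G} ∩ {C} = {C} (intersection, +0)
FIOS@3: {C} ∪ {T} = {C,T} (union, +1)
MT@3: {A} ∪ {G} = {A,G} (union, +1)
KMT@3: {T} ∪ {A,G} = {A,G,T} (union, +1)
FIKMOST@3: {C,T} ∩ {A,G,T} = {T} (intersection, +0)
FI@4: {C} ∪ {T} = {C,T} (union, +1)
FIO@4: {C,T} ∪ {A} = {A,C,T} (union, +1)
FIOS@4: {A,C,T} ∩ {C} = {C} (intersection, +0)
MT@4: {T} ∪ {C} = {C,T} (union, +1)
KMT@4: {C} ∩ {C,T} = {C} (intersection, +0)
FIKMOST@4: {C} ∩ {C} = {C} (intersection, +0)
per-site changes: [4, 3, 3, 4, 3]; total = 17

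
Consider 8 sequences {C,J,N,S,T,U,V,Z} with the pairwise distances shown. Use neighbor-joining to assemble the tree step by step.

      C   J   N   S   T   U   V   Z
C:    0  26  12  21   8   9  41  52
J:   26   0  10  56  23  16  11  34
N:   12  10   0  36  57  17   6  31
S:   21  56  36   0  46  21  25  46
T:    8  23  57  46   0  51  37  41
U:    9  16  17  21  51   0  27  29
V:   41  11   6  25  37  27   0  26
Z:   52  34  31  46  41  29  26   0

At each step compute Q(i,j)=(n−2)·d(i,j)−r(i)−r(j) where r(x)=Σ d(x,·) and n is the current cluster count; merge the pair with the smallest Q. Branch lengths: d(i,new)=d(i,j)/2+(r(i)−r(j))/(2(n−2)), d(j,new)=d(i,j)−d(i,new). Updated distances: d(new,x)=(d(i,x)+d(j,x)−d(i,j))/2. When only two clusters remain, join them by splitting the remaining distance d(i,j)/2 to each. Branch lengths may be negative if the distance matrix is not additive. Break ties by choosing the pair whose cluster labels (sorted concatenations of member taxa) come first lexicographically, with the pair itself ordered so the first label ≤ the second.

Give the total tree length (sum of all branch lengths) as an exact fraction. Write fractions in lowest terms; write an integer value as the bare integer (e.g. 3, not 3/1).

5771/64

step 1: merge (C,T) at d=8, Q=-384; branch lengths C→-23/6, T→71/6; new cluster CT
  updated: d(CT,J)=41/2, d(CT,N)=61/2, d(CT,S)=59/2, d(CT,U)=26, d(CT,V)=35, d(CT,Z)=85/2
step 2: merge (CT,S) at d=59/2, Q=-250; branch lengths CT→59/5, S→177/10; new cluster CST
  updated: d(CST,J)=47/2, d(CST,N)=37/2, d(CST,U)=35/4, d(CST,V)=61/4, d(CST,Z)=59/2
step 3: merge (CST,U) at d=35/4, Q=-633/4; branch lengths CST→131/32, U→149/32; new cluster CSTU
  updated: d(CSTU,J)=123/8, d(CSTU,N)=107/8, d(CSTU,V)=67/4, d(CSTU,Z)=199/8
step 4: merge (CSTU,Z) at d=199/8, Q=-893/8; branch lengths CSTU→233/48, Z→961/48; new cluster CSTUZ
  updated: d(CSTUZ,J)=49/4, d(CSTUZ,N)=39/4, d(CSTUZ,V)=143/16
step 5: merge (CSTUZ,J) at d=49/4, Q=-635/16; branch lengths CSTUZ→355/64, J→429/64; new cluster CJSTUZ
  updated: d(CJSTUZ,N)=15/4, d(CJSTUZ,V)=123/32
step 6: merge (CJSTUZ,N) at d=15/4, Q=-435/32; branch lengths CJSTUZ→51/64, N→189/64; new cluster CJNSTUZ
  updated: d(CJNSTUZ,V)=195/64
step 7: merge (CJNSTUZ,V) at d=195/64; branch lengths CJNSTUZ→195/128, V→195/128; new cluster CJNSTUVZ
final tree: (((((((C:-23/6,T:71/6):59/5,S:177/10):131/32,U:149/32):233/48,Z:961/48):355/64,J:429/64):51/64,N:189/64):195/128,V:195/128)
total length: 5771/64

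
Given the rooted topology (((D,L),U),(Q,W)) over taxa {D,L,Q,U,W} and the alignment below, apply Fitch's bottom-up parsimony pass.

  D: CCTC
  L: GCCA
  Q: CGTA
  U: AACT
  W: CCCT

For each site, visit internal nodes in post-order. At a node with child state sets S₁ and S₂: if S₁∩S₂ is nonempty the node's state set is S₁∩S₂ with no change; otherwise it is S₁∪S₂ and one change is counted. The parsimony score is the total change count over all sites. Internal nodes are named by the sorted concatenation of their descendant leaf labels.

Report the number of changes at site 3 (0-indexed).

3

DL@0: {C} ∪ {G} = {C,G} (union, +1)
DLU@0: {C,G} ∪ {A} = {A,C,G} (union, +1)
QW@0: {C} ∩ {C} = {C} (intersection, +0)
DLQUW@0: {A,C,G} ∩ {C} = {C} (intersection, +0)
DL@1: {C} ∩ {C} = {C} (intersection, +0)
DLU@1: {C} ∪ {A} = {A,C} (union, +1)
QW@1: {G} ∪ {C} = {C,G} (union, +1)
DLQUW@1: {A,C} ∩ {C,G} = {C} (intersection, +0)
DL@2: {T} ∪ {C} = {C,T} (union, +1)
DLU@2: {C,T} ∩ {C} = {C} (intersection, +0)
QW@2: {T} ∪ {C} = {C,T} (union, +1)
DLQUW@2: {C} ∩ {C,T} = {C} (intersection, +0)
DL@3: {C} ∪ {A} = {A,C} (union, +1)
DLU@3: {A,C} ∪ {T} = {A,C,T} (union, +1)
QW@3: {A} ∪ {T} = {A,T} (union, +1)
DLQUW@3: {A,C,T} ∩ {A,T} = {A,T} (intersection, +0)
per-site changes: [2, 2, 2, 3]; total = 9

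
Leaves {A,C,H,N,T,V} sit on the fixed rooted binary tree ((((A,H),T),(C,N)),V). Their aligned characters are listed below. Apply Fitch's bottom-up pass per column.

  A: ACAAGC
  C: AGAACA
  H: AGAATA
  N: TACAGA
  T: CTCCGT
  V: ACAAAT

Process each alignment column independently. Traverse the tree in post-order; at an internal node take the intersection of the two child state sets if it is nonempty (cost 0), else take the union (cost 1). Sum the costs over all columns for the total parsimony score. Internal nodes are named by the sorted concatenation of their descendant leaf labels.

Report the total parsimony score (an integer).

15

site 0, node AH: A={A} ∩ H={A} → {A} (+0)
site 0, node AHT: AH={A} ∪ T={C} → {A,C} (+1)
site 0, node CN: C={A} ∪ N={T} → {A,T} (+1)
site 0, node ACHNT: AHT={A,C} ∩ CN={A,T} → {A} (+0)
site 0, node ACHNTV: ACHNT={A} ∩ V={A} → {A} (+0)
site 1, node AH: A={C} ∪ H={G} → {C,G} (+1)
site 1, node AHT: AH={C,G} ∪ T={T} → {C,G,T} (+1)
site 1, node CN: C={G} ∪ N={A} → {A,G} (+1)
site 1, node ACHNT: AHT={C,G,T} ∩ CN={A,G} → {G} (+0)
site 1, node ACHNTV: ACHNT={G} ∪ V={C} → {C,G} (+1)
site 2, node AH: A={A} ∩ H={A} → {A} (+0)
site 2, node AHT: AH={A} ∪ T={C} → {A,C} (+1)
site 2, node CN: C={A} ∪ N={C} → {A,C} (+1)
site 2, node ACHNT: AHT={A,C} ∩ CN={A,C} → {A,C} (+0)
site 2, node ACHNTV: ACHNT={A,C} ∩ V={A} → {A} (+0)
site 3, node AH: A={A} ∩ H={A} → {A} (+0)
site 3, node AHT: AH={A} ∪ T={C} → {A,C} (+1)
site 3, node CN: C={A} ∩ N={A} → {A} (+0)
site 3, node ACHNT: AHT={A,C} ∩ CN={A} → {A} (+0)
site 3, node ACHNTV: ACHNT={A} ∩ V={A} → {A} (+0)
site 4, node AH: A={G} ∪ H={T} → {G,T} (+1)
site 4, node AHT: AH={G,T} ∩ T={G} → {G} (+0)
site 4, node CN: C={C} ∪ N={G} → {C,G} (+1)
site 4, node ACHNT: AHT={G} ∩ CN={C,G} → {G} (+0)
site 4, node ACHNTV: ACHNT={G} ∪ V={A} → {A,G} (+1)
site 5, node AH: A={C} ∪ H={A} → {A,C} (+1)
site 5, node AHT: AH={A,C} ∪ T={T} → {A,C,T} (+1)
site 5, node CN: C={A} ∩ N={A} → {A} (+0)
site 5, node ACHNT: AHT={A,C,T} ∩ CN={A} → {A} (+0)
site 5, node ACHNTV: ACHNT={A} ∪ V={T} → {A,T} (+1)
per-site changes: [2, 4, 2, 1, 3, 3]; total = 15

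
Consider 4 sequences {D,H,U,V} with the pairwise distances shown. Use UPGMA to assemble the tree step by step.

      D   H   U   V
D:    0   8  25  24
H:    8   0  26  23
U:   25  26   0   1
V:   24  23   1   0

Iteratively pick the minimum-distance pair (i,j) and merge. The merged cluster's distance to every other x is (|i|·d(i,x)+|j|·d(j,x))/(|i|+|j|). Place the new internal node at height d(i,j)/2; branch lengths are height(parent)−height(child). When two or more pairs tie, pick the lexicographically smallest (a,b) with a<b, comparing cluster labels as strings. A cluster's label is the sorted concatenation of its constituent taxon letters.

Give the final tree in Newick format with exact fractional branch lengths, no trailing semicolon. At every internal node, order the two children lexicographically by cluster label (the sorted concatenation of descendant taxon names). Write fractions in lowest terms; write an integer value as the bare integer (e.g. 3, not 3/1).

((D:4,H:4):33/4,(U:1/2,V:1/2):47/4)

step 1: merge (U,V) at d=1; branch lengths U→1/2, V→1/2; new cluster UV
  updated: d(D,UV)=49/2, d(H,UV)=49/2
step 2: merge (D,H) at d=8; branch lengths D→4, H→4; new cluster DH
  updated: d(DH,UV)=49/2
step 3: merge (DH,UV) at d=49/2; branch lengths DH→33/4, UV→47/4; new cluster DHUV
final tree: ((D:4,H:4):33/4,(U:1/2,V:1/2):47/4)
total length: 29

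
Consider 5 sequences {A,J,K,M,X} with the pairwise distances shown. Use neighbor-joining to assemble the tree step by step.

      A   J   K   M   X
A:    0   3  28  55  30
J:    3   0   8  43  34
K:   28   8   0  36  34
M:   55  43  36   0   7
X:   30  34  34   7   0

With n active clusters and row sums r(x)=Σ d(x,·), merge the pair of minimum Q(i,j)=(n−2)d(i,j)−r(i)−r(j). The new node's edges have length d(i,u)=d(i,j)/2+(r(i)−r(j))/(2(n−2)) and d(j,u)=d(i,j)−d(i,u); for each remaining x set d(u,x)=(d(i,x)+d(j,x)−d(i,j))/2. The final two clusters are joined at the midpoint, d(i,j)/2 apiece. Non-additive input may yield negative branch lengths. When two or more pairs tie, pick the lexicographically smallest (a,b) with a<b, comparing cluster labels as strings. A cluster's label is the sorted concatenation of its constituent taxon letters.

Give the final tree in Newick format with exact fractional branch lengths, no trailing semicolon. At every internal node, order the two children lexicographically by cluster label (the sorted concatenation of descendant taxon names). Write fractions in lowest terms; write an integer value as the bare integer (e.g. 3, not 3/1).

step 1: merge (M,X) at d=7, Q=-225; branch lengths M→19/2, X→-5/2; new cluster MX
  updated: d(A,MX)=39, d(J,MX)=35, d(K,MX)=63/2
step 2: merge (A,J) at d=3, Q=-110; branch lengths A→15/2, J→-9/2; new cluster AJ
  updated: d(AJ,K)=33/2, d(AJ,MX)=71/2
step 3: merge (AJ,K) at d=33/2, Q=-167/2; branch lengths AJ→41/4, K→25/4; new cluster AJK
  updated: d(AJK,MX)=101/4
step 4: merge (AJK,MX) at d=101/4; branch lengths AJK→101/8, MX→101/8; new cluster AJKMX
final tree: (((A:15/2,J:-9/2):41/4,K:25/4):101/8,(M:19/2,X:-5/2):101/8)
total length: 207/4

(((A:15/2,J:-9/2):41/4,K:25/4):101/8,(M:19/2,X:-5/2):101/8)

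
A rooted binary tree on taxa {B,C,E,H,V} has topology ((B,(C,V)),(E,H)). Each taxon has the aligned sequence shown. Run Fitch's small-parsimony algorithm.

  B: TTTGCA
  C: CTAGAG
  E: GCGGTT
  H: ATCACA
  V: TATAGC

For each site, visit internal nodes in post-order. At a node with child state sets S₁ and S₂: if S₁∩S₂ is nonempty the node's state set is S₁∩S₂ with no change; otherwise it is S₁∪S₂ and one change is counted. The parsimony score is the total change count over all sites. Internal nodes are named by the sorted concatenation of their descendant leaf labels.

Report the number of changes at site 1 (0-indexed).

CV@0: {C} ∪ {T} = {C,T} (union, +1)
BCV@0: {T} ∩ {C,T} = {T} (intersection, +0)
EH@0: {G} ∪ {A} = {A,G} (union, +1)
BCEHV@0: {T} ∪ {A,G} = {A,G,T} (union, +1)
CV@1: {T} ∪ {A} = {A,T} (union, +1)
BCV@1: {T} ∩ {A,T} = {T} (intersection, +0)
EH@1: {C} ∪ {T} = {C,T} (union, +1)
BCEHV@1: {T} ∩ {C,T} = {T} (intersection, +0)
CV@2: {A} ∪ {T} = {A,T} (union, +1)
BCV@2: {T} ∩ {A,T} = {T} (intersection, +0)
EH@2: {G} ∪ {C} = {C,G} (union, +1)
BCEHV@2: {T} ∪ {C,G} = {C,G,T} (union, +1)
CV@3: {G} ∪ {A} = {A,G} (union, +1)
BCV@3: {G} ∩ {A,G} = {G} (intersection, +0)
EH@3: {G} ∪ {A} = {A,G} (union, +1)
BCEHV@3: {G} ∩ {A,G} = {G} (intersection, +0)
CV@4: {A} ∪ {G} = {A,G} (union, +1)
BCV@4: {C} ∪ {A,G} = {A,C,G} (union, +1)
EH@4: {T} ∪ {C} = {C,T} (union, +1)
BCEHV@4: {A,C,G} ∩ {C,T} = {C} (intersection, +0)
CV@5: {G} ∪ {C} = {C,G} (union, +1)
BCV@5: {A} ∪ {C,G} = {A,C,G} (union, +1)
EH@5: {T} ∪ {A} = {A,T} (union, +1)
BCEHV@5: {A,C,G} ∩ {A,T} = {A} (intersection, +0)
per-site changes: [3, 2, 3, 2, 3, 3]; total = 16

2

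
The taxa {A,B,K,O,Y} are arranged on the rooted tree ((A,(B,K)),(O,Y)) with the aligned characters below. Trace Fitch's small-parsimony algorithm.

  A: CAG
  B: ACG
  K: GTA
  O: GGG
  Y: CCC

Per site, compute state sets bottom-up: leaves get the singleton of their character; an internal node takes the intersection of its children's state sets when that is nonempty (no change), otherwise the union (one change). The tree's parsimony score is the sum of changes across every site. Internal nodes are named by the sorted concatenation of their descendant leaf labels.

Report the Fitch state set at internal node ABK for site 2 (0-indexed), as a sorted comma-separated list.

BK@0: {A} ∪ {G} = {A,G} (union, +1)
ABK@0: {C} ∪ {A,G} = {A,C,G} (union, +1)
OY@0: {G} ∪ {C} = {C,G} (union, +1)
ABKOY@0: {A,C,G} ∩ {C,G} = {C,G} (intersection, +0)
BK@1: {C} ∪ {T} = {C,T} (union, +1)
ABK@1: {A} ∪ {C,T} = {A,C,T} (union, +1)
OY@1: {G} ∪ {C} = {C,G} (union, +1)
ABKOY@1: {A,C,T} ∩ {C,G} = {C} (intersection, +0)
BK@2: {G} ∪ {A} = {A,G} (union, +1)
ABK@2: {G} ∩ {A,G} = {G} (intersection, +0)
OY@2: {G} ∪ {C} = {C,G} (union, +1)
ABKOY@2: {G} ∩ {C,G} = {G} (intersection, +0)
per-site changes: [3, 3, 2]; total = 8

G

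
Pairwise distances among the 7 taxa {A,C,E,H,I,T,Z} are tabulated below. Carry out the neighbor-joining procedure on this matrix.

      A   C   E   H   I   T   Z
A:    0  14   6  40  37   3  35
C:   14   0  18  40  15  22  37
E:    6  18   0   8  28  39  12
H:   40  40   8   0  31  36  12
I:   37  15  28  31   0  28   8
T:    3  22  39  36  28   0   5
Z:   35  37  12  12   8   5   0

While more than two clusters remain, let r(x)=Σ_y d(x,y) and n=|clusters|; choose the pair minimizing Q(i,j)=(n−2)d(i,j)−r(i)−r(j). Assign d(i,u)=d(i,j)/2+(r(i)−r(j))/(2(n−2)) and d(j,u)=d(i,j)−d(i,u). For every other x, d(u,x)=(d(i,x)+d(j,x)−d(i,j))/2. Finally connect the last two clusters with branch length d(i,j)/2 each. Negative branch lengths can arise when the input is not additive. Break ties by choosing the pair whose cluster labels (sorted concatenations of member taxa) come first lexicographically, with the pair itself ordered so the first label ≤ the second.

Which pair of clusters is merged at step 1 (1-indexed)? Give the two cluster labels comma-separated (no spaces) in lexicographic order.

A,T

iteration 1: select A,T (d=3, Q=-253); attach at lengths (17/10, 13/10); label the merged cluster AT
  updated: d(AT,C)=33/2, d(AT,E)=21, d(AT,H)=73/2, d(AT,I)=31, d(AT,Z)=37/2
iteration 2: select AT,C (d=33/2, Q=-184); attach at lengths (63/8, 69/8); label the merged cluster ACT
  updated: d(ACT,E)=45/4, d(ACT,H)=30, d(ACT,I)=59/4, d(ACT,Z)=39/2
iteration 3: select E,H (d=8, Q=-465/4); attach at lengths (3/8, 61/8); label the merged cluster EH
  updated: d(ACT,EH)=133/8, d(EH,I)=51/2, d(EH,Z)=8
iteration 4: select ACT,I (d=59/4, Q=-557/8); attach at lengths (257/32, 215/32); label the merged cluster ACIT
  updated: d(ACIT,EH)=219/16, d(ACIT,Z)=51/8
iteration 5: select ACIT,EH (d=219/16, Q=-449/16); attach at lengths (193/32, 245/32); label the merged cluster ACEHIT
  updated: d(ACEHIT,Z)=11/32
iteration 6: select ACEHIT,Z (d=11/32); attach at lengths (11/64, 11/64); label the merged cluster ACEHITZ
final tree: (((((A:17/10,T:13/10):63/8,C:69/8):257/32,I:215/32):193/32,(E:3/8,H:61/8):245/32):11/64,Z:11/64)
total length: 1801/32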